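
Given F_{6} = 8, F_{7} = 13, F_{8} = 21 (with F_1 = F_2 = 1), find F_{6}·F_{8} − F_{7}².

8·21 − 13² = 168 − 169 = -1. (Cassini's identity: F_{k−1}F_{k+1} − F_k² = (−1)^k.)

-1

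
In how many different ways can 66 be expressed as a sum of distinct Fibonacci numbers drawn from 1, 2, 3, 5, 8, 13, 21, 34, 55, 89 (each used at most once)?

7

Starting from the Zeckendorf form and repeatedly splitting a term F_k into F_{k−1} + F_{k−2} (when neither is already used) reaches every representation.
66 = 55+8+3 = 55+8+2+1 = 34+21+8+3 = … (4 more), for 7 in all.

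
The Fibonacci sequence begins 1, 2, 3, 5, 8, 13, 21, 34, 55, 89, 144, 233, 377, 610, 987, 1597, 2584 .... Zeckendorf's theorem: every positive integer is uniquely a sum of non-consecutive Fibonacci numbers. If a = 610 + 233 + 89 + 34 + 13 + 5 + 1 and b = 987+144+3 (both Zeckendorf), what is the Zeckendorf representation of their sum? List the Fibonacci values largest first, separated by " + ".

1597 + 377 + 144 + 1

The two numbers are 985 and 1134, so their sum is 2119.
take 1597 (≤ 2119); 2119 − 1597 = 522
take 377 (≤ 522); 522 − 377 = 145
take 144 (≤ 145); 145 − 144 = 1
take 1 (≤ 1); 1 − 1 = 0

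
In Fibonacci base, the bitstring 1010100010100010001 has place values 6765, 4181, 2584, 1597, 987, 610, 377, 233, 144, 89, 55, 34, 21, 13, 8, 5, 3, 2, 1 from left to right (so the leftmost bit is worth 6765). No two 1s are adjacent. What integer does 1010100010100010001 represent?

Summing the place values of the 1 bits: 6765 + 2584 + 987 + 144 + 55 + 8 + 1 = 10544.

10544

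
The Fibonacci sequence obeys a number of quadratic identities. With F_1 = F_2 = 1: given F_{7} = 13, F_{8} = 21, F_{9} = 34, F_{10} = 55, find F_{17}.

1597

By the addition formula F_{m+n} = F_m F_{n+1} + F_{m−1} F_n with m=8, n=9: F_{17} = 21·55 + 13·34 = 1155 + 442 = 1597.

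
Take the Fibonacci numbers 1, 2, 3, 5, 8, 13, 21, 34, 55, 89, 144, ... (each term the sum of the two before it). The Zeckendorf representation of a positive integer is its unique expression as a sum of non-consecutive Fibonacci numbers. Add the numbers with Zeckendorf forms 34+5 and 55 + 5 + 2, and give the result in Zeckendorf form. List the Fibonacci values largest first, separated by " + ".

89 + 8 + 3 + 1

The two numbers are 39 and 62, so their sum is 101.
Greedily peel off the largest Fibonacci term at each step:
101 − 89 = 12
12 − 8 = 4
4 − 3 = 1
1 − 1 = 0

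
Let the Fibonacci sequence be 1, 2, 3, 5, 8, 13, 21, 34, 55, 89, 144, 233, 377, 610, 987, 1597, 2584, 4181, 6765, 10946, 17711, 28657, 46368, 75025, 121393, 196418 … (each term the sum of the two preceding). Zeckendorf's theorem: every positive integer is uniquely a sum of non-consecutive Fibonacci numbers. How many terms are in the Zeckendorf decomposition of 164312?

subtract 121393 from 164312: 42919 remains
subtract 28657 from 42919: 14262 remains
subtract 10946 from 14262: 3316 remains
subtract 2584 from 3316: 732 remains
subtract 610 from 732: 122 remains
subtract 89 from 122: 33 remains
subtract 21 from 33: 12 remains
subtract 8 from 12: 4 remains
subtract 3 from 4: 1 remains
subtract 1 from 1: 0 remains
164312 = 121393 + 28657 + 10946 + 2584 + 610 + 89 + 21 + 8 + 3 + 1, which has 10 terms.

10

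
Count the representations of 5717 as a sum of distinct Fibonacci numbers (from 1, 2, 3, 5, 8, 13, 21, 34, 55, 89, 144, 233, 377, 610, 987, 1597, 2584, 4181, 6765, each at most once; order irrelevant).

5717 = 4181+987+377+144+21+5+2 = 4181+987+377+144+13+8+5+2 = 4181+987+377+89+55+21+5+2 = 2584+1597+987+377+144+21+5+2 = … (18 more), for 22 in all.

22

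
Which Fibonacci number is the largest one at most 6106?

4181 ≤ 6106 < 6765, so the largest Fibonacci number not exceeding 6106 is 4181.

4181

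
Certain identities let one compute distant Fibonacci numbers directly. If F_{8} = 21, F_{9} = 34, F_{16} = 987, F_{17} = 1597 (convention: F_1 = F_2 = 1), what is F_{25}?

75025

By the addition formula F_{m+n} = F_m F_{n+1} + F_{m−1} F_n with m=9, n=16: F_{25} = 34·1597 + 21·987 = 54298 + 20727 = 75025.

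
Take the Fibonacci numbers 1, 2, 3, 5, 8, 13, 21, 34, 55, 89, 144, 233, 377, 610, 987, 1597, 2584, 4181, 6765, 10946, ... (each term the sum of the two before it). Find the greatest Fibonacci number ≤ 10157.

6765

6765 ≤ 10157 < 10946, so the largest Fibonacci number not exceeding 10157 is 6765.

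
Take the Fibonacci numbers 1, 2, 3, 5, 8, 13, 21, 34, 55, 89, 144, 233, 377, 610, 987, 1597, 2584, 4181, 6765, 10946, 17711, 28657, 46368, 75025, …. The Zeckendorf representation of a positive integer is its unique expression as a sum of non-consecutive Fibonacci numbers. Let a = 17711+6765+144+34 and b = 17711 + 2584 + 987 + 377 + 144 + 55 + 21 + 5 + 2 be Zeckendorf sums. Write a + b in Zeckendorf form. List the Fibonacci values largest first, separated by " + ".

46368 + 144 + 21 + 5 + 2

The two numbers are 24654 and 21886, so their sum is 46540.
largest Fibonacci ≤ 46540 is 46368; 46540 − 46368 = 172
largest Fibonacci ≤ 172 is 144; 172 − 144 = 28
largest Fibonacci ≤ 28 is 21; 28 − 21 = 7
largest Fibonacci ≤ 7 is 5; 7 − 5 = 2
largest Fibonacci ≤ 2 is 2; 2 − 2 = 0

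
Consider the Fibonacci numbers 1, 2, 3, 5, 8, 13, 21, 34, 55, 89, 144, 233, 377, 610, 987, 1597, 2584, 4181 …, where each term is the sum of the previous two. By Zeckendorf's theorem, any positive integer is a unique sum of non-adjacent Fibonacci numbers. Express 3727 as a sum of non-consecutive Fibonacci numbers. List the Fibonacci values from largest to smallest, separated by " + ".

Greedy algorithm:
largest Fibonacci ≤ 3727 is 2584; 3727 − 2584 = 1143
largest Fibonacci ≤ 1143 is 987; 1143 − 987 = 156
largest Fibonacci ≤ 156 is 144; 156 − 144 = 12
largest Fibonacci ≤ 12 is 8; 12 − 8 = 4
largest Fibonacci ≤ 4 is 3; 4 − 3 = 1
largest Fibonacci ≤ 1 is 1; 1 − 1 = 0
So 3727 = 2584 + 987 + 144 + 8 + 3 + 1, with no two terms consecutive in the sequence.

2584 + 987 + 144 + 8 + 3 + 1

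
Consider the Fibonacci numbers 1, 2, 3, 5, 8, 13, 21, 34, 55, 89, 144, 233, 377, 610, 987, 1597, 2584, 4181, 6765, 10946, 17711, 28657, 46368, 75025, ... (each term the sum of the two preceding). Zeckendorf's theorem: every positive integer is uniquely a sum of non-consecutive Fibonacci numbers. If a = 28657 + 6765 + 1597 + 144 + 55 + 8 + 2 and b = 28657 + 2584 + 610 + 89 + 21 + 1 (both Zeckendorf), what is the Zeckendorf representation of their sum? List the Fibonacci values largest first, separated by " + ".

46368 + 17711 + 4181 + 610 + 233 + 55 + 21 + 8 + 3

The two numbers are 37228 and 31962, so their sum is 69190.
Greedy algorithm:
69190: greatest Fibonacci not exceeding it is 46368, leaving 22822
22822: greatest Fibonacci not exceeding it is 17711, leaving 5111
5111: greatest Fibonacci not exceeding it is 4181, leaving 930
930: greatest Fibonacci not exceeding it is 610, leaving 320
320: greatest Fibonacci not exceeding it is 233, leaving 87
87: greatest Fibonacci not exceeding it is 55, leaving 32
32: greatest Fibonacci not exceeding it is 21, leaving 11
11: greatest Fibonacci not exceeding it is 8, leaving 3
3: greatest Fibonacci not exceeding it is 3, leaving 0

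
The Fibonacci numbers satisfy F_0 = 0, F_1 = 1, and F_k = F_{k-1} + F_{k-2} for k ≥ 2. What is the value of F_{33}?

3524578

Iterating the recurrence up to F_{26} = 121393 and F_{25} = 75025:
F_{27} = F_{26} + F_{25} = 121393 + 75025 = 196418
F_{28} = F_{27} + F_{26} = 196418 + 121393 = 317811
F_{29} = F_{28} + F_{27} = 317811 + 196418 = 514229
F_{30} = F_{29} + F_{28} = 514229 + 317811 = 832040
F_{31} = F_{30} + F_{29} = 832040 + 514229 = 1346269
F_{32} = F_{31} + F_{30} = 1346269 + 832040 = 2178309
F_{33} = F_{32} + F_{31} = 2178309 + 1346269 = 3524578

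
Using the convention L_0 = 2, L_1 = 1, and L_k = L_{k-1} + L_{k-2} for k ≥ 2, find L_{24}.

Iterating the recurrence up to L_{18} = 5778 and L_{17} = 3571:
L_{19} = L_{18} + L_{17} = 5778 + 3571 = 9349
L_{20} = L_{19} + L_{18} = 9349 + 5778 = 15127
L_{21} = L_{20} + L_{19} = 15127 + 9349 = 24476
L_{22} = L_{21} + L_{20} = 24476 + 15127 = 39603
L_{23} = L_{22} + L_{21} = 39603 + 24476 = 64079
L_{24} = L_{23} + L_{22} = 64079 + 39603 = 103682

103682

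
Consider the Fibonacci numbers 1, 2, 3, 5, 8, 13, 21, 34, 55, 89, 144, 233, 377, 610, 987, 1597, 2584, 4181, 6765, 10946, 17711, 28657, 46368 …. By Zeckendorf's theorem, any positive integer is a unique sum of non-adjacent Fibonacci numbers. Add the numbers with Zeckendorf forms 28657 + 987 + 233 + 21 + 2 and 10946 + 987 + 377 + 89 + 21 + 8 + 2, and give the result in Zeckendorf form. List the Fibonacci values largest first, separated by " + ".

28657 + 10946 + 2584 + 89 + 34 + 13 + 5 + 2

The two numbers are 29900 and 12430, so their sum is 42330.
subtract 28657 from 42330: 13673 remains
subtract 10946 from 13673: 2727 remains
subtract 2584 from 2727: 143 remains
subtract 89 from 143: 54 remains
subtract 34 from 54: 20 remains
subtract 13 from 20: 7 remains
subtract 5 from 7: 2 remains
subtract 2 from 2: 0 remains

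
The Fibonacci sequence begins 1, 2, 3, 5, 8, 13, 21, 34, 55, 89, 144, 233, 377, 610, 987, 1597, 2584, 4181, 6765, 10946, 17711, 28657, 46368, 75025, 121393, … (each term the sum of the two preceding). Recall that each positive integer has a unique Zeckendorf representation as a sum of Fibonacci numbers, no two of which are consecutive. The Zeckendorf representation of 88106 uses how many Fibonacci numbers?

8

Repeatedly subtract the largest Fibonacci number that fits:
subtract 75025 from 88106: 13081 remains
subtract 10946 from 13081: 2135 remains
subtract 1597 from 2135: 538 remains
subtract 377 from 538: 161 remains
subtract 144 from 161: 17 remains
subtract 13 from 17: 4 remains
subtract 3 from 4: 1 remains
subtract 1 from 1: 0 remains
88106 = 75025 + 10946 + 1597 + 377 + 144 + 13 + 3 + 1, which has 8 terms.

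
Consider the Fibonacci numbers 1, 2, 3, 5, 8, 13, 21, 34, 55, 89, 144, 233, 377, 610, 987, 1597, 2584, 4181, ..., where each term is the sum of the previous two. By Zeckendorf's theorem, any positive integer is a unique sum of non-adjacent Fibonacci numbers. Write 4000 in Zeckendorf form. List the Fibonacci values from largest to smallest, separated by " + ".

2584 + 987 + 377 + 34 + 13 + 5

Greedily peel off the largest Fibonacci term at each step:
2584 ≤ 4000 < 4181, so take 2584; remainder 1416
987 ≤ 1416 < 1597, so take 987; remainder 429
377 ≤ 429 < 610, so take 377; remainder 52
34 ≤ 52 < 55, so take 34; remainder 18
13 ≤ 18 < 21, so take 13; remainder 5
5 ≤ 5 < 8, so take 5; remainder 0
So 4000 = 2584 + 987 + 377 + 34 + 13 + 5, with no two terms consecutive in the sequence.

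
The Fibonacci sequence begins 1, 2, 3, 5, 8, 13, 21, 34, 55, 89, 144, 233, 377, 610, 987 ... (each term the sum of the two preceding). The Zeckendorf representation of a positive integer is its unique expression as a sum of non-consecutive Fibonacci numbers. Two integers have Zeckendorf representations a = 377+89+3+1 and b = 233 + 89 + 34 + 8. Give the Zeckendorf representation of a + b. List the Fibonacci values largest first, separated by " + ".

610 + 144 + 55 + 21 + 3 + 1

The two numbers are 470 and 364, so their sum is 834.
Repeatedly subtract the largest Fibonacci number that fits:
610 ≤ 834 < 987, so take 610; remainder 224
144 ≤ 224 < 233, so take 144; remainder 80
55 ≤ 80 < 89, so take 55; remainder 25
21 ≤ 25 < 34, so take 21; remainder 4
3 ≤ 4 < 5, so take 3; remainder 1
1 ≤ 1 < 2, so take 1; remainder 0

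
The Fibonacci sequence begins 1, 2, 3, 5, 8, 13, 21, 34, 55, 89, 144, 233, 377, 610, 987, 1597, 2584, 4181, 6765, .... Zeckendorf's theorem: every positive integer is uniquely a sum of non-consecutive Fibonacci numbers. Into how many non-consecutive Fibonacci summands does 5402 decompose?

4

Greedy algorithm:
4181 ≤ 5402 < 6765, so take 4181; remainder 1221
987 ≤ 1221 < 1597, so take 987; remainder 234
233 ≤ 234 < 377, so take 233; remainder 1
1 ≤ 1 < 2, so take 1; remainder 0
5402 = 4181 + 987 + 233 + 1, which has 4 terms.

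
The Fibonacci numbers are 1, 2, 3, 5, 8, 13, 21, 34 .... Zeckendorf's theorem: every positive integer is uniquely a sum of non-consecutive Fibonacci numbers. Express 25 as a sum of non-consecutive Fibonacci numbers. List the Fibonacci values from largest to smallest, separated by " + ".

25: greatest Fibonacci not exceeding it is 21, leaving 4
4: greatest Fibonacci not exceeding it is 3, leaving 1
1: greatest Fibonacci not exceeding it is 1, leaving 0
So 25 = 21 + 3 + 1, with no two terms consecutive in the sequence.

21 + 3 + 1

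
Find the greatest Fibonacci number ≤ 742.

610

610 ≤ 742 < 987, so the largest Fibonacci number not exceeding 742 is 610.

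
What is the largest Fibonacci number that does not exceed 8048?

6765 ≤ 8048 < 10946, so the largest Fibonacci number not exceeding 8048 is 6765.

6765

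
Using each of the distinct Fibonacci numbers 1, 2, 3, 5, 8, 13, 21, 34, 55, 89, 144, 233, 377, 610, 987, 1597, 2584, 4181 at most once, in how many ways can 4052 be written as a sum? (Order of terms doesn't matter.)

Starting from the Zeckendorf form and repeatedly splitting a term F_k into F_{k−1} + F_{k−2} (when neither is already used) reaches every representation.
4052 = 2584+987+377+89+13+2 = 2584+987+377+89+8+5+2 = 2584+987+377+55+34+13+2 = … (17 more), for 20 in all.

20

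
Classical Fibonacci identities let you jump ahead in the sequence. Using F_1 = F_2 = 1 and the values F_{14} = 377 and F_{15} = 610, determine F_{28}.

By the doubling identity F_{2k} = F_k(2F_{k+1} − F_k): F_{28} = 377·(2·610 − 377) = 377·843 = 317811.

317811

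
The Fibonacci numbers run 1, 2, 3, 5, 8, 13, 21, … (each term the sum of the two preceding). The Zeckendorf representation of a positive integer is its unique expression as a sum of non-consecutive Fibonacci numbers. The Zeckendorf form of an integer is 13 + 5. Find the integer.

13 + 5 = 18.

18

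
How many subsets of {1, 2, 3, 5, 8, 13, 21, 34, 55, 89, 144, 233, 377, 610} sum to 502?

Starting from the Zeckendorf form and repeatedly splitting a term F_k into F_{k−1} + F_{k−2} (when neither is already used) reaches every representation.
502 = 377+89+34+2 = 377+89+21+13+2 = 233+144+89+34+2 = … (7 more), for 10 in all.

10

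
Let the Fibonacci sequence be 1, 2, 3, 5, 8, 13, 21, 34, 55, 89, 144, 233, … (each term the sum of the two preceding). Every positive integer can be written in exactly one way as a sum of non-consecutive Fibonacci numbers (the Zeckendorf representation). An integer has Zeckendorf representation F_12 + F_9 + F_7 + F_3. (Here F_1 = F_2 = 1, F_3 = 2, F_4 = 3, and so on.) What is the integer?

193

F_12 + F_9 + F_7 + F_3 = 144 + 34 + 13 + 2 = 193.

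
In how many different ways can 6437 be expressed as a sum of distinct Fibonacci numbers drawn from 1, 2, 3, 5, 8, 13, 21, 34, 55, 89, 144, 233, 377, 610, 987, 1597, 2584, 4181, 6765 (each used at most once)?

Each representation comes from the Zeckendorf form by replacing some F_k with F_{k−1} + F_{k−2} where possible.
6437 = 4181+1597+610+34+13+2 = 4181+1597+610+34+8+5+2 = 4181+1597+377+233+34+13+2 = 4181+1597+610+21+13+8+5+2 = … (20 more), for 24 in all.

24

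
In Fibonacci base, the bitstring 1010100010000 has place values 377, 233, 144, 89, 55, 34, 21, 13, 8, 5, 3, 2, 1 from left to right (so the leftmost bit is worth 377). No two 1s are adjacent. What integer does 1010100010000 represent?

Summing the place values of the 1 bits: 377 + 144 + 55 + 8 = 584.

584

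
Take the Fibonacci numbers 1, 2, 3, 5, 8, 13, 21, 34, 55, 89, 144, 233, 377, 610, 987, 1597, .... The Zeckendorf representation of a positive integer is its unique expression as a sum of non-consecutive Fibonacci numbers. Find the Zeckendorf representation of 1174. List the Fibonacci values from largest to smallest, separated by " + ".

987 + 144 + 34 + 8 + 1

Greedy algorithm:
subtract 987 from 1174: 187 remains
subtract 144 from 187: 43 remains
subtract 34 from 43: 9 remains
subtract 8 from 9: 1 remains
subtract 1 from 1: 0 remains
So 1174 = 987 + 144 + 34 + 8 + 1, with no two terms consecutive in the sequence.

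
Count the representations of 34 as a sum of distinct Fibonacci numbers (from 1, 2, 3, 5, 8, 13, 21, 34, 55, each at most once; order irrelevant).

Each representation comes from the Zeckendorf form by replacing some F_k with F_{k−1} + F_{k−2} where possible.
34 = 34 = 21+13 = 21+8+5 = 21+8+3+2 — 4 representations.

4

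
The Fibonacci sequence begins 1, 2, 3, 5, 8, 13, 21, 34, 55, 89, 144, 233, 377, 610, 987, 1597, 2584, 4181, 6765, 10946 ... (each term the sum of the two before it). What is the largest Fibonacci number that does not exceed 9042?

6765

6765 ≤ 9042 < 10946, so the largest Fibonacci number not exceeding 9042 is 6765.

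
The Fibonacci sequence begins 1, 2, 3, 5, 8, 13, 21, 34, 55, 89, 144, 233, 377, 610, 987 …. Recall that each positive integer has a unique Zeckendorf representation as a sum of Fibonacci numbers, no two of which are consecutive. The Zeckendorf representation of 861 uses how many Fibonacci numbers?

4

take 610 (≤ 861); 861 − 610 = 251
take 233 (≤ 251); 251 − 233 = 18
take 13 (≤ 18); 18 − 13 = 5
take 5 (≤ 5); 5 − 5 = 0
861 = 610 + 233 + 13 + 5, which has 4 terms.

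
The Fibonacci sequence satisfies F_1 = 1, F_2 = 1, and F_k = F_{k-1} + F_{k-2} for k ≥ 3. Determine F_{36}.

Iterating the recurrence up to F_{30} = 832040 and F_{29} = 514229:
F_{31} = F_{30} + F_{29} = 832040 + 514229 = 1346269
F_{32} = F_{31} + F_{30} = 1346269 + 832040 = 2178309
F_{33} = F_{32} + F_{31} = 2178309 + 1346269 = 3524578
F_{34} = F_{33} + F_{32} = 3524578 + 2178309 = 5702887
F_{35} = F_{34} + F_{33} = 5702887 + 3524578 = 9227465
F_{36} = F_{35} + F_{34} = 9227465 + 5702887 = 14930352

14930352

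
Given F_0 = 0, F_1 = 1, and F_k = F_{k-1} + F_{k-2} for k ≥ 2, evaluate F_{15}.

610

Iterating the recurrence up to F_{7} = 13 and F_{6} = 8:
F_{8} = F_{7} + F_{6} = 13 + 8 = 21
F_{9} = F_{8} + F_{7} = 21 + 13 = 34
F_{10} = F_{9} + F_{8} = 34 + 21 = 55
F_{11} = F_{10} + F_{9} = 55 + 34 = 89
F_{12} = F_{11} + F_{10} = 89 + 55 = 144
F_{13} = F_{12} + F_{11} = 144 + 89 = 233
F_{14} = F_{13} + F_{12} = 233 + 144 = 377
F_{15} = F_{14} + F_{13} = 377 + 233 = 610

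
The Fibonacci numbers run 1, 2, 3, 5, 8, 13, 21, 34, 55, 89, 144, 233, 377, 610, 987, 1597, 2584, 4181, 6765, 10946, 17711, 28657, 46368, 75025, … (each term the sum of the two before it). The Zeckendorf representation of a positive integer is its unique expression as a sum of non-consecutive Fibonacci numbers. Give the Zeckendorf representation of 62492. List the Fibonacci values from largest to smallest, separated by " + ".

46368 + 10946 + 4181 + 987 + 8 + 2

Greedily peel off the largest Fibonacci term at each step:
62492: greatest Fibonacci not exceeding it is 46368, leaving 16124
16124: greatest Fibonacci not exceeding it is 10946, leaving 5178
5178: greatest Fibonacci not exceeding it is 4181, leaving 997
997: greatest Fibonacci not exceeding it is 987, leaving 10
10: greatest Fibonacci not exceeding it is 8, leaving 2
2: greatest Fibonacci not exceeding it is 2, leaving 0
So 62492 = 46368 + 10946 + 4181 + 987 + 8 + 2, with no two terms consecutive in the sequence.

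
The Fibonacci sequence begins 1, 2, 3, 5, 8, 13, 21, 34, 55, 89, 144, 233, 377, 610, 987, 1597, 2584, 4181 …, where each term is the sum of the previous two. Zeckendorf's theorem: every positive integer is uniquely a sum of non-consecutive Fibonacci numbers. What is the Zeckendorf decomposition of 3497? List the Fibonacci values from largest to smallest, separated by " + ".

Repeatedly subtract the largest Fibonacci number that fits:
largest Fibonacci ≤ 3497 is 2584; 3497 − 2584 = 913
largest Fibonacci ≤ 913 is 610; 913 − 610 = 303
largest Fibonacci ≤ 303 is 233; 303 − 233 = 70
largest Fibonacci ≤ 70 is 55; 70 − 55 = 15
largest Fibonacci ≤ 15 is 13; 15 − 13 = 2
largest Fibonacci ≤ 2 is 2; 2 − 2 = 0
So 3497 = 2584 + 610 + 233 + 55 + 13 + 2, with no two terms consecutive in the sequence.

2584 + 610 + 233 + 55 + 13 + 2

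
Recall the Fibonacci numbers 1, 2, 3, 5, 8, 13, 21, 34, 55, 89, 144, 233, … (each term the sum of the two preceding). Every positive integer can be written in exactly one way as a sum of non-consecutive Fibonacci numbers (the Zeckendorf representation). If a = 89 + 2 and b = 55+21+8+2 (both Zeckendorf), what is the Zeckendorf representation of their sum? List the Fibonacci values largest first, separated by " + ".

The two numbers are 91 and 86, so their sum is 177.
177: greatest Fibonacci not exceeding it is 144, leaving 33
33: greatest Fibonacci not exceeding it is 21, leaving 12
12: greatest Fibonacci not exceeding it is 8, leaving 4
4: greatest Fibonacci not exceeding it is 3, leaving 1
1: greatest Fibonacci not exceeding it is 1, leaving 0

144 + 21 + 8 + 3 + 1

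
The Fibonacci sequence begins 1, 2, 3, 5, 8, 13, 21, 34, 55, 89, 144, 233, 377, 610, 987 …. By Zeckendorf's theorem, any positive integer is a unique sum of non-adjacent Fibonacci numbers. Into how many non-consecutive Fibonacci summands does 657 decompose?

3

657 − 610 = 47
47 − 34 = 13
13 − 13 = 0
657 = 610 + 34 + 13, which has 3 terms.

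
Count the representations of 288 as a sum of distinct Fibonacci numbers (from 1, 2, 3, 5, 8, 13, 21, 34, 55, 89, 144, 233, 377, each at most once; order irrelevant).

10

Each representation comes from the Zeckendorf form by replacing some F_k with F_{k−1} + F_{k−2} where possible.
288 = 233+55 = 233+34+21 = 144+89+55 = 233+34+13+8 = 144+89+34+21 = … (5 more), for 10 in all.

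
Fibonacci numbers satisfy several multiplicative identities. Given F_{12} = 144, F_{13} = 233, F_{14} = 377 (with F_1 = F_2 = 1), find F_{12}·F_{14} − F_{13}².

144·377 − 233² = 54288 − 54289 = -1. (Cassini's identity: F_{k−1}F_{k+1} − F_k² = (−1)^k.)

-1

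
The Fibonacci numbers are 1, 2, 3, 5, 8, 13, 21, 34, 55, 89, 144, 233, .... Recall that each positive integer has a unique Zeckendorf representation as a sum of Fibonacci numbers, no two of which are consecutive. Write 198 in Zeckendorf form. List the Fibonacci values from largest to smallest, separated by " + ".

Repeatedly subtract the largest Fibonacci number that fits:
take 144 (≤ 198); 198 − 144 = 54
take 34 (≤ 54); 54 − 34 = 20
take 13 (≤ 20); 20 − 13 = 7
take 5 (≤ 7); 7 − 5 = 2
take 2 (≤ 2); 2 − 2 = 0
So 198 = 144 + 34 + 13 + 5 + 2, with no two terms consecutive in the sequence.

144 + 34 + 13 + 5 + 2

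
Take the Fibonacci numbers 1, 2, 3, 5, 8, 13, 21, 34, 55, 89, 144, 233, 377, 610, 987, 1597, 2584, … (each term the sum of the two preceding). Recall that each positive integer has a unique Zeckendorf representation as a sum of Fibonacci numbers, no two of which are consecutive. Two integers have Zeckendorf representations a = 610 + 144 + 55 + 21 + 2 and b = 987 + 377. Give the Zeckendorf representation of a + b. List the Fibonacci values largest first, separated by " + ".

1597 + 377 + 144 + 55 + 21 + 2

The two numbers are 832 and 1364, so their sum is 2196.
Greedy algorithm:
subtract 1597 from 2196: 599 remains
subtract 377 from 599: 222 remains
subtract 144 from 222: 78 remains
subtract 55 from 78: 23 remains
subtract 21 from 23: 2 remains
subtract 2 from 2: 0 remains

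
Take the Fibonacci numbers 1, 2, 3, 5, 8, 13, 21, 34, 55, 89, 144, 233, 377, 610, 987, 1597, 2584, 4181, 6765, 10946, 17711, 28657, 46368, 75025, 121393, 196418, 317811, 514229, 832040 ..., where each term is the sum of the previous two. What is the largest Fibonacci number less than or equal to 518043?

514229

514229 ≤ 518043 < 832040, so the largest Fibonacci number not exceeding 518043 is 514229.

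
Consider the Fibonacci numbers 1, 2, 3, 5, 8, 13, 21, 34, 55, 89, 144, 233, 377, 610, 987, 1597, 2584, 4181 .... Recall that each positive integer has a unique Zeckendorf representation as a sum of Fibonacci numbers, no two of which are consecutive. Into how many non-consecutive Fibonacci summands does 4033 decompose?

7

Greedily peel off the largest Fibonacci term at each step:
4033 − 2584 = 1449
1449 − 987 = 462
462 − 377 = 85
85 − 55 = 30
30 − 21 = 9
9 − 8 = 1
1 − 1 = 0
4033 = 2584 + 987 + 377 + 55 + 21 + 8 + 1, which has 7 terms.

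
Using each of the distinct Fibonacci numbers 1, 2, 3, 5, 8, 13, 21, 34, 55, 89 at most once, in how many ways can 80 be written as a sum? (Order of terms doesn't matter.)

Each representation comes from the Zeckendorf form by replacing some F_k with F_{k−1} + F_{k−2} where possible.
80 = 55+21+3+1 = 55+13+8+3+1 = 34+21+13+8+3+1 — 3 representations.

3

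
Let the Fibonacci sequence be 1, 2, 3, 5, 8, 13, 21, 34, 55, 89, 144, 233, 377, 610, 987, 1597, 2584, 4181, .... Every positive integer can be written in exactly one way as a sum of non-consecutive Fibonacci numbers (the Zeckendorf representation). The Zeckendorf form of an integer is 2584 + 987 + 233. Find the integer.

3804

2584 + 987 + 233 = 3804.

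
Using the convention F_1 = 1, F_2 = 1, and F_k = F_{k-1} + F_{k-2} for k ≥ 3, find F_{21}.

Iterating the recurrence up to F_{15} = 610 and F_{14} = 377:
F_{16} = F_{15} + F_{14} = 610 + 377 = 987
F_{17} = F_{16} + F_{15} = 987 + 610 = 1597
F_{18} = F_{17} + F_{16} = 1597 + 987 = 2584
F_{19} = F_{18} + F_{17} = 2584 + 1597 = 4181
F_{20} = F_{19} + F_{18} = 4181 + 2584 = 6765
F_{21} = F_{20} + F_{19} = 6765 + 4181 = 10946

10946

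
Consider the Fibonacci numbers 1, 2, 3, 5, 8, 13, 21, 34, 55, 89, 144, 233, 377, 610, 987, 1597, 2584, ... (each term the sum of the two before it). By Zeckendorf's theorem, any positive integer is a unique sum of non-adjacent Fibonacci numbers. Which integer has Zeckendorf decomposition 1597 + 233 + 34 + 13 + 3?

1597 + 233 + 34 + 13 + 3 = 1880.

1880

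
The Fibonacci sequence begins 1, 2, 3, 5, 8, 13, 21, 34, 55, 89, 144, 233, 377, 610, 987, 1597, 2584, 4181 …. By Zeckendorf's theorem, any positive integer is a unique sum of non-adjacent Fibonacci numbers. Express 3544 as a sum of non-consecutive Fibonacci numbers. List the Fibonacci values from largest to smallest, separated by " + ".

2584 + 610 + 233 + 89 + 21 + 5 + 2

Greedy algorithm:
subtract 2584 from 3544: 960 remains
subtract 610 from 960: 350 remains
subtract 233 from 350: 117 remains
subtract 89 from 117: 28 remains
subtract 21 from 28: 7 remains
subtract 5 from 7: 2 remains
subtract 2 from 2: 0 remains
So 3544 = 2584 + 610 + 233 + 89 + 21 + 5 + 2, with no two terms consecutive in the sequence.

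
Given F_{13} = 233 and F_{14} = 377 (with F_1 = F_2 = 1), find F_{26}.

By the doubling identity F_{2k} = F_k(2F_{k+1} − F_k): F_{26} = 233·(2·377 − 233) = 233·521 = 121393.

121393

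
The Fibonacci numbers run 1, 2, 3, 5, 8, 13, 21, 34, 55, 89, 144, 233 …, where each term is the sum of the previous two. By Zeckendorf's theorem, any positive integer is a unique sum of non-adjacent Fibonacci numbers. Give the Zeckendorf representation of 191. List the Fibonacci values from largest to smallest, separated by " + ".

Greedy algorithm:
take 144 (≤ 191); 191 − 144 = 47
take 34 (≤ 47); 47 − 34 = 13
take 13 (≤ 13); 13 − 13 = 0
So 191 = 144 + 34 + 13, with no two terms consecutive in the sequence.

144 + 34 + 13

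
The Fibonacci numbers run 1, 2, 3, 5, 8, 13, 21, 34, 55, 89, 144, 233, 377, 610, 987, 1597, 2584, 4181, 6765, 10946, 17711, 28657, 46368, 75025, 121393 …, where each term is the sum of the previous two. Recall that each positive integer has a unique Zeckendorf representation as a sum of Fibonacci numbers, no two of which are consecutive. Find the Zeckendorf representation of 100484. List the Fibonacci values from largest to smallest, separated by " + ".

100484 − 75025 = 25459
25459 − 17711 = 7748
7748 − 6765 = 983
983 − 610 = 373
373 − 233 = 140
140 − 89 = 51
51 − 34 = 17
17 − 13 = 4
4 − 3 = 1
1 − 1 = 0
So 100484 = 75025 + 17711 + 6765 + 610 + 233 + 89 + 34 + 13 + 3 + 1, with no two terms consecutive in the sequence.

75025 + 17711 + 6765 + 610 + 233 + 89 + 34 + 13 + 3 + 1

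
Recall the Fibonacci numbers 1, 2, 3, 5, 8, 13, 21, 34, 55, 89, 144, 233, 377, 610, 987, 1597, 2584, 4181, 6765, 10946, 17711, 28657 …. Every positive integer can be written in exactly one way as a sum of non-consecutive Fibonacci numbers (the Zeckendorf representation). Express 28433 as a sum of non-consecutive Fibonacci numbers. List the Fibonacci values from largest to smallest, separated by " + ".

subtract 17711 from 28433: 10722 remains
subtract 6765 from 10722: 3957 remains
subtract 2584 from 3957: 1373 remains
subtract 987 from 1373: 386 remains
subtract 377 from 386: 9 remains
subtract 8 from 9: 1 remains
subtract 1 from 1: 0 remains
So 28433 = 17711 + 6765 + 2584 + 987 + 377 + 8 + 1, with no two terms consecutive in the sequence.

17711 + 6765 + 2584 + 987 + 377 + 8 + 1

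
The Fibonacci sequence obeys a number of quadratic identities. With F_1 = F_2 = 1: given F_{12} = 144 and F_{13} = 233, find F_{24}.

By the doubling identity F_{2k} = F_k(2F_{k+1} − F_k): F_{24} = 144·(2·233 − 144) = 144·322 = 46368.

46368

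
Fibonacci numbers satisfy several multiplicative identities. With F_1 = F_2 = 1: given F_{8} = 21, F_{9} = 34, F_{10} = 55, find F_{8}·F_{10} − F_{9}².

-1

21·55 − 34² = 1155 − 1156 = -1. (Cassini's identity: F_{k−1}F_{k+1} − F_k² = (−1)^k.)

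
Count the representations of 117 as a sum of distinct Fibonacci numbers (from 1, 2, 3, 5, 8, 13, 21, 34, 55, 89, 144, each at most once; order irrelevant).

4

Starting from the Zeckendorf form and repeatedly splitting a term F_k into F_{k−1} + F_{k−2} (when neither is already used) reaches every representation.
117 = 89+21+5+2 = 89+13+8+5+2 = 55+34+21+5+2 = … (1 more), for 4 in all.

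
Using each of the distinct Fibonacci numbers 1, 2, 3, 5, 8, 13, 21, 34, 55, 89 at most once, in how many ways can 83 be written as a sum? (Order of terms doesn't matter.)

83 = 55+21+5+2 = 55+13+8+5+2 = 34+21+13+8+5+2 — 3 representations.

3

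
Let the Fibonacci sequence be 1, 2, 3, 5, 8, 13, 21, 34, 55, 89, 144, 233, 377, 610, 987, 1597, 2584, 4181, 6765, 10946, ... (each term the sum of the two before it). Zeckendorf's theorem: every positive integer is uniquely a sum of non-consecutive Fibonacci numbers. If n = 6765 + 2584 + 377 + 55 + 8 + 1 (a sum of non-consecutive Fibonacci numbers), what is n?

6765 + 2584 + 377 + 55 + 8 + 1 = 9790.

9790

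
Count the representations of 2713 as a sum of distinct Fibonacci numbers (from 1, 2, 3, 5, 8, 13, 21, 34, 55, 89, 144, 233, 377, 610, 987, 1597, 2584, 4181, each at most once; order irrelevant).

2713 = 2584+89+34+5+1 = 2584+89+34+3+2+1 = 2584+89+21+13+5+1 = 1597+987+89+34+5+1 = … (28 more), for 32 in all.

32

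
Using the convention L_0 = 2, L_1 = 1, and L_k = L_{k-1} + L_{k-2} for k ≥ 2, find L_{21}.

24476

Iterating the recurrence up to L_{15} = 1364 and L_{14} = 843:
L_{16} = L_{15} + L_{14} = 1364 + 843 = 2207
L_{17} = L_{16} + L_{15} = 2207 + 1364 = 3571
L_{18} = L_{17} + L_{16} = 3571 + 2207 = 5778
L_{19} = L_{18} + L_{17} = 5778 + 3571 = 9349
L_{20} = L_{19} + L_{18} = 9349 + 5778 = 15127
L_{21} = L_{20} + L_{19} = 15127 + 9349 = 24476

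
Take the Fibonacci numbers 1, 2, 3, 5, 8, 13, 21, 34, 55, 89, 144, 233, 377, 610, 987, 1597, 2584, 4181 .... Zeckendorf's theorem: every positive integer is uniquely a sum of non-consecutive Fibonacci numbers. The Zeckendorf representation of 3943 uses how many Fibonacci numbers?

7

3943: greatest Fibonacci not exceeding it is 2584, leaving 1359
1359: greatest Fibonacci not exceeding it is 987, leaving 372
372: greatest Fibonacci not exceeding it is 233, leaving 139
139: greatest Fibonacci not exceeding it is 89, leaving 50
50: greatest Fibonacci not exceeding it is 34, leaving 16
16: greatest Fibonacci not exceeding it is 13, leaving 3
3: greatest Fibonacci not exceeding it is 3, leaving 0
3943 = 2584 + 987 + 233 + 89 + 34 + 13 + 3, which has 7 terms.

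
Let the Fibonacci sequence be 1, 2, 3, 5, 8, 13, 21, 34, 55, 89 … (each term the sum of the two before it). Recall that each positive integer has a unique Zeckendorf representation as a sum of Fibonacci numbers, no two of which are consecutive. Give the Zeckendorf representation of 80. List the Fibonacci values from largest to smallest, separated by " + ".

largest Fibonacci ≤ 80 is 55; 80 − 55 = 25
largest Fibonacci ≤ 25 is 21; 25 − 21 = 4
largest Fibonacci ≤ 4 is 3; 4 − 3 = 1
largest Fibonacci ≤ 1 is 1; 1 − 1 = 0
So 80 = 55 + 21 + 3 + 1, with no two terms consecutive in the sequence.

55 + 21 + 3 + 1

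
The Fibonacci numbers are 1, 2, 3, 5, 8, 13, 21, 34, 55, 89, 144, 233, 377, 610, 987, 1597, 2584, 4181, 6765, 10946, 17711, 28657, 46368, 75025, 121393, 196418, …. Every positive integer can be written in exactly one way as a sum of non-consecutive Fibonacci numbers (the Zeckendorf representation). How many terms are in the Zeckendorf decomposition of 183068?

7

take 121393 (≤ 183068); 183068 − 121393 = 61675
take 46368 (≤ 61675); 61675 − 46368 = 15307
take 10946 (≤ 15307); 15307 − 10946 = 4361
take 4181 (≤ 4361); 4361 − 4181 = 180
take 144 (≤ 180); 180 − 144 = 36
take 34 (≤ 36); 36 − 34 = 2
take 2 (≤ 2); 2 − 2 = 0
183068 = 121393 + 46368 + 10946 + 4181 + 144 + 34 + 2, which has 7 terms.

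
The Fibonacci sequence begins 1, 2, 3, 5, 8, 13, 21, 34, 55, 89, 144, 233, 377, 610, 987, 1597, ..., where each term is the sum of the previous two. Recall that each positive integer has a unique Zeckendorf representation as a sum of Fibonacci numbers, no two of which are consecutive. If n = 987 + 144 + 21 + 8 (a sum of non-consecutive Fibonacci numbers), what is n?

1160

987 + 144 + 21 + 8 = 1160.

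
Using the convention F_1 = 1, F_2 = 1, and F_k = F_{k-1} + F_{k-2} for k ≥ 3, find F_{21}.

10946

Iterating the recurrence up to F_{14} = 377 and F_{13} = 233:
F_{15} = F_{14} + F_{13} = 377 + 233 = 610
F_{16} = F_{15} + F_{14} = 610 + 377 = 987
F_{17} = F_{16} + F_{15} = 987 + 610 = 1597
F_{18} = F_{17} + F_{16} = 1597 + 987 = 2584
F_{19} = F_{18} + F_{17} = 2584 + 1597 = 4181
F_{20} = F_{19} + F_{18} = 4181 + 2584 = 6765
F_{21} = F_{20} + F_{19} = 6765 + 4181 = 10946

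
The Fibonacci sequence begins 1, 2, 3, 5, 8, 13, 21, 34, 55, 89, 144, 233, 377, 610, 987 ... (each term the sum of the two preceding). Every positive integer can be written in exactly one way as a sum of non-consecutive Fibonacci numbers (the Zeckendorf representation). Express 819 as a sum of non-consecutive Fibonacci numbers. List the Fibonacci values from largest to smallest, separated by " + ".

610 + 144 + 55 + 8 + 2

Greedily peel off the largest Fibonacci term at each step:
819: greatest Fibonacci not exceeding it is 610, leaving 209
209: greatest Fibonacci not exceeding it is 144, leaving 65
65: greatest Fibonacci not exceeding it is 55, leaving 10
10: greatest Fibonacci not exceeding it is 8, leaving 2
2: greatest Fibonacci not exceeding it is 2, leaving 0
So 819 = 610 + 144 + 55 + 8 + 2, with no two terms consecutive in the sequence.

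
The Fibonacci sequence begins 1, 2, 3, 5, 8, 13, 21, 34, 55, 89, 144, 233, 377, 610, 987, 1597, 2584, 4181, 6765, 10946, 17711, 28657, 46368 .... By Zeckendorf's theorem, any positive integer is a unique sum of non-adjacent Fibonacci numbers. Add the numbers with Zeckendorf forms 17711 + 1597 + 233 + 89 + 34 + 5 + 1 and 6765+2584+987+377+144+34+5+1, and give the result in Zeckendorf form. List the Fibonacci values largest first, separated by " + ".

28657 + 1597 + 233 + 55 + 21 + 3 + 1

The two numbers are 19670 and 10897, so their sum is 30567.
take 28657 (≤ 30567); 30567 − 28657 = 1910
take 1597 (≤ 1910); 1910 − 1597 = 313
take 233 (≤ 313); 313 − 233 = 80
take 55 (≤ 80); 80 − 55 = 25
take 21 (≤ 25); 25 − 21 = 4
take 3 (≤ 4); 4 − 3 = 1
take 1 (≤ 1); 1 − 1 = 0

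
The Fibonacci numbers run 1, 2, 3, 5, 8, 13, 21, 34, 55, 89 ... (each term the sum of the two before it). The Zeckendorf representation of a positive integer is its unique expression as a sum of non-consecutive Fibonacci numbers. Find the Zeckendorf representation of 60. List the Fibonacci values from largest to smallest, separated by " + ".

60: greatest Fibonacci not exceeding it is 55, leaving 5
5: greatest Fibonacci not exceeding it is 5, leaving 0
So 60 = 55 + 5, with no two terms consecutive in the sequence.

55 + 5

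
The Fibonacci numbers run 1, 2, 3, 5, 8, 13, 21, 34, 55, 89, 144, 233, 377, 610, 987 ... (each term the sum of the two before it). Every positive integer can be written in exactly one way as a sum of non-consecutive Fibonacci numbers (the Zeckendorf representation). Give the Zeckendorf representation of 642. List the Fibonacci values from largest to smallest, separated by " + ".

642: greatest Fibonacci not exceeding it is 610, leaving 32
32: greatest Fibonacci not exceeding it is 21, leaving 11
11: greatest Fibonacci not exceeding it is 8, leaving 3
3: greatest Fibonacci not exceeding it is 3, leaving 0
So 642 = 610 + 21 + 8 + 3, with no two terms consecutive in the sequence.

610 + 21 + 8 + 3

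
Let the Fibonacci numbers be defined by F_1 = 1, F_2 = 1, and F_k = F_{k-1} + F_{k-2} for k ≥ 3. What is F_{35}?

Iterating the recurrence up to F_{30} = 832040 and F_{29} = 514229:
F_{31} = F_{30} + F_{29} = 832040 + 514229 = 1346269
F_{32} = F_{31} + F_{30} = 1346269 + 832040 = 2178309
F_{33} = F_{32} + F_{31} = 2178309 + 1346269 = 3524578
F_{34} = F_{33} + F_{32} = 3524578 + 2178309 = 5702887
F_{35} = F_{34} + F_{33} = 5702887 + 3524578 = 9227465

9227465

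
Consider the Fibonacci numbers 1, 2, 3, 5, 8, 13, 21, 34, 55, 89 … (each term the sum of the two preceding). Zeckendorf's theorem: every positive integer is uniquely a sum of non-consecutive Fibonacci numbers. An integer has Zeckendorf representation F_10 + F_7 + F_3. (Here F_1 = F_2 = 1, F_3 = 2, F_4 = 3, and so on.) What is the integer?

F_10 + F_7 + F_3 = 55 + 13 + 2 = 70.

70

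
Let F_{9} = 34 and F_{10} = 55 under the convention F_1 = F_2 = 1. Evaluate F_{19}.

4181

By F_{2k+1} = F_k² + F_{k+1}²: F_{19} = 34² + 55² = 1156 + 3025 = 4181.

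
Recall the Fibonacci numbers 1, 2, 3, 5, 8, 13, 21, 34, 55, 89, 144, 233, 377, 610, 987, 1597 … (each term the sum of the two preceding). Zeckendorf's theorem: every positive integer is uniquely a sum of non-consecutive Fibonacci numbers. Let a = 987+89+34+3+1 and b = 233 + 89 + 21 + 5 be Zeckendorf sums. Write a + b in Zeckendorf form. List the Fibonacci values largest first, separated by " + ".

987 + 377 + 89 + 8 + 1

The two numbers are 1114 and 348, so their sum is 1462.
subtract 987 from 1462: 475 remains
subtract 377 from 475: 98 remains
subtract 89 from 98: 9 remains
subtract 8 from 9: 1 remains
subtract 1 from 1: 0 remains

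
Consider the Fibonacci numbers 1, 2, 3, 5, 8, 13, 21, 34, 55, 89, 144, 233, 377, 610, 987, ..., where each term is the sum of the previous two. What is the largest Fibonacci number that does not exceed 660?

610 ≤ 660 < 987, so the largest Fibonacci number not exceeding 660 is 610.

610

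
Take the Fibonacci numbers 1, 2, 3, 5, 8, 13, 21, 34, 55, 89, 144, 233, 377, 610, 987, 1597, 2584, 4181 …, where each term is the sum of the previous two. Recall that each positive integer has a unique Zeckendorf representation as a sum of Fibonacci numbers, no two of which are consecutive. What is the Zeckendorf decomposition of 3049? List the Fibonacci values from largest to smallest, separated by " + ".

Greedy algorithm:
3049: greatest Fibonacci not exceeding it is 2584, leaving 465
465: greatest Fibonacci not exceeding it is 377, leaving 88
88: greatest Fibonacci not exceeding it is 55, leaving 33
33: greatest Fibonacci not exceeding it is 21, leaving 12
12: greatest Fibonacci not exceeding it is 8, leaving 4
4: greatest Fibonacci not exceeding it is 3, leaving 1
1: greatest Fibonacci not exceeding it is 1, leaving 0
So 3049 = 2584 + 377 + 55 + 21 + 8 + 3 + 1, with no two terms consecutive in the sequence.

2584 + 377 + 55 + 21 + 8 + 3 + 1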